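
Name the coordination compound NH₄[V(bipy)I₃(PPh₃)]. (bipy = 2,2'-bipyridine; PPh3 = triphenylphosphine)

The 1 ammonium counter-ion carries a total charge of +1, so each complex ion is 1−.
Ligand charges: 1×2,2'-bipyridine (neutral), 1×triphenylphosphine (neutral), 3×iodo (-1 each); total -3. So V + (-3) = 1−, giving V = +2.
The complex ion is anionic, so vanadium takes the -ate form vanadate(II).

ammonium (2,2'-bipyridine)triiodo(triphenylphosphine)vanadate(II)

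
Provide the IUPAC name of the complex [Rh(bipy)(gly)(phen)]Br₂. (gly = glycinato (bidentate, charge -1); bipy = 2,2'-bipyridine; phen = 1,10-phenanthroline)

(2,2'-bipyridine)(glycinato)(1,10-phenanthroline)rhodium(III) bromide

The 2 bromide counter-ions carry a total charge of -2, so each complex ion is 2+.
Ligand charges: 1×glycinato (-1 each), 1×2,2'-bipyridine (neutral), 1×1,10-phenanthroline (neutral); total -1. So Rh + (-1) = 2+, giving Rh = +3.
Ligands are named alphabetically: bipyridine before glycinato before phenanthroline.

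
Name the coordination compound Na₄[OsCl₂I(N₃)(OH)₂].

sodium azidodichlorodihydroxoiodoosmate(II)

The 4 sodium counter-ions carry a total charge of +4, so each complex ion is 4−.
Ligand charges: 2×chloro (-1 each), 1×azido (-1 each), 1×iodo (-1 each), 2×hydroxo (-1 each); total -6. So Os + (-6) = 4−, giving Os = +2.
The complex ion is anionic, so osmium takes the -ate form osmate(II).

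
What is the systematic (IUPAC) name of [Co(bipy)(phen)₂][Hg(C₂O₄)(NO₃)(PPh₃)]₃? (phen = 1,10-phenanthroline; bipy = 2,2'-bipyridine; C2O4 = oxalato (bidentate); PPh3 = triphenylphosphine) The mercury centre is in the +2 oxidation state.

Both ions are complex: the cation is named first with the plain metal name, the anion second with the -ate form; each ion's ligands are alphabetised independently.
Hg is given as +2; the anion's ligand charges sum to -3, so the complex anion is 1−.
With 3 anions per cation, the cation must be 3×1 = 3+.
Cation: ligand charges sum to 0; for the ion to be 3+, Co = +3.

(2,2'-bipyridine)bis(1,10-phenanthroline)cobalt(III) nitratooxalato(triphenylphosphine)mercurate(II)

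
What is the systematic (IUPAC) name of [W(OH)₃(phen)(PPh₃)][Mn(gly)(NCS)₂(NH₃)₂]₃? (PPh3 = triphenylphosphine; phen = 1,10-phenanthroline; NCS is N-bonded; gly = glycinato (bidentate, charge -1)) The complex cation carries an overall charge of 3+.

trihydroxo(1,10-phenanthroline)(triphenylphosphine)tungsten(VI) diammine(glycinato)diisothiocyanatomanganate(II)

Both ions are complex: the cation is named first with the plain metal name, the anion second with the -ate form; each ion's ligands are alphabetised independently.
The complex cation is given as 3+; its ligand charges sum to -3, so W = +6.
With 3 anions per cation, each anion must be 3/3 = 1−.
Anion: ligand charges sum to -3; for the ion to be 1−, Mn = +2.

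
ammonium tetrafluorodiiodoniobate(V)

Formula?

NH4[NbF4I2]

Ligands: 2 iodo (I, -1), 4 fluoro (F, -1). Ligand charge sum = -6.
Charge balance with ammonium (+1) requires 1 complex ion per 1 ammonium.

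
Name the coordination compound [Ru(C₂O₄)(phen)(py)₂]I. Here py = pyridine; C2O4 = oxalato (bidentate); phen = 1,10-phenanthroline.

The 1 iodide counter-ion carries a total charge of -1, so each complex ion is 1+.
Ligand charges: 2×pyridine (neutral), 1×oxalato (-2 each), 1×1,10-phenanthroline (neutral); total -2. So Ru + (-2) = 1+, giving Ru = +3.
Ligands are named alphabetically: oxalato before phenanthroline before pyridine.

oxalato(1,10-phenanthroline)bis(pyridine)ruthenium(III) iodide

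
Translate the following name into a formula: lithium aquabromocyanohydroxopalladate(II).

Li[PdBr(CN)(H2O)(OH)]

Ligands: 1 hydroxo (OH, -1), 1 aqua (H2O, neutral), 1 cyano (CN, -1), 1 bromo (Br, -1). Ligand charge sum = -3.
Charge balance with lithium (+1) requires 1 complex ion per 1 lithium.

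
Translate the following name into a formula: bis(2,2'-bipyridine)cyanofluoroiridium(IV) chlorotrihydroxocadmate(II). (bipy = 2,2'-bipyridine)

[Ir(bipy)2(CN)F][CdCl(OH)3]

Cation [Ir…]: ligand charges -2, Ir(IV) ⇒ ion charge 2+.
Anion [Cd…]: ligand charges -4, Cd(II) ⇒ ion charge 2−.
One 2+ cation balances one 2− anion.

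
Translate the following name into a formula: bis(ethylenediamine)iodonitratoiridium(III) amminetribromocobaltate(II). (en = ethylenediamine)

Cation [Ir…]: ligand charges -2, Ir(III) ⇒ ion charge 1+.
Anion [Co…]: ligand charges -3, Co(II) ⇒ ion charge 1−.

[Ir(en)2I(NO3)][CoBr3(NH3)]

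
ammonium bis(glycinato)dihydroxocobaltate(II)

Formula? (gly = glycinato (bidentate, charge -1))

(NH4)2[Co(gly)2(OH)2]

Ligands: 2 glycinato (gly, -1), 2 hydroxo (OH, -1). Ligand charge sum = -4.
Charge balance with ammonium (+1) requires 1 complex ion per 2 ammonium.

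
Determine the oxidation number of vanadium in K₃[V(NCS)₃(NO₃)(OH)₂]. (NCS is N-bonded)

+3

3 potassium outside the brackets (+1 each) → the complex ion is 3−.
Ligand charges: 2×OH = -2; 3×NCS = -3; 1×NO3 = -1; sum -6.
V + (-6) = 3− ⇒ V is +3.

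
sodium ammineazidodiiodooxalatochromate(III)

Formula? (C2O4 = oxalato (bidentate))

Na2[Cr(C2O4)I2(N3)(NH3)]

Ligands: 1 ammine (NH3, neutral), 2 iodo (I, -1), 1 oxalato (C2O4, -2), 1 azido (N3, -1). Ligand charge sum = -5.
With Cr in oxidation state +3, the complex ion is [Cr...]^2−.
Charge balance with sodium (+1) requires 1 complex ion per 2 sodium.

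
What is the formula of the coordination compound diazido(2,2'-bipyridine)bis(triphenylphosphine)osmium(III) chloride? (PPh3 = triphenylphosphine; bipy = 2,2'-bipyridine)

[Os(bipy)(N3)2(PPh3)2]Cl

Ligands: 2 azido (N3, -1), 2 triphenylphosphine (PPh3, neutral), 1 2,2'-bipyridine (bipy, neutral). Ligand charge sum = -2.
Charge balance with chloride (-1) requires 1 complex ion per 1 chloride.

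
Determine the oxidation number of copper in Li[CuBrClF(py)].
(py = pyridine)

1 lithium outside the brackets (+1 each) → the complex ion is 1−.
Ligand charges: 1×py neutral; 1×F = -1; 1×Br = -1; 1×Cl = -1; sum -3.
Cu + (-3) = 1− ⇒ Cu is +2.

+2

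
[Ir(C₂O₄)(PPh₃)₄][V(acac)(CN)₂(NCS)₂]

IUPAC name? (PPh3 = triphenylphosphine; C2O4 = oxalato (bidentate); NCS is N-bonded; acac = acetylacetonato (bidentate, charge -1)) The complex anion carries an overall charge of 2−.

oxalatotetrakis(triphenylphosphine)iridium(IV) (acetylacetonato)dicyanodiisothiocyanatovanadate(III)

The complex anion is given as 2−; its ligand charges sum to -5, so V = +3.
A 1:1 salt means the cation carries the equal and opposite charge, 2+.
Cation: ligand charges sum to -2; for the ion to be 2+, Ir = +4.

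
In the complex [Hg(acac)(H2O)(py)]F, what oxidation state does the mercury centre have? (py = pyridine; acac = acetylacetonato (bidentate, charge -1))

+2

1 fluoride outside the brackets (-1 each) → the complex ion is 1+.
Ligand charges: 1×H2O neutral; 1×py neutral; 1×acac = -1; sum -1.
Hg + (-1) = 1+ ⇒ Hg is +2.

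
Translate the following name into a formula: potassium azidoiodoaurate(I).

Ligands: 1 azido (N3, -1), 1 iodo (I, -1). Ligand charge sum = -2.
With Au in oxidation state +1, the complex ion is [Au...]^1−.
Charge balance with potassium (+1) requires 1 complex ion per 1 potassium.

K[AuI(N3)]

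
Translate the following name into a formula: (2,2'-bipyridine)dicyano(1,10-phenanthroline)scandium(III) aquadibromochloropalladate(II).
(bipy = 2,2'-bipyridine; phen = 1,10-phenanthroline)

Cation [Sc…]: ligand charges -2, Sc(III) ⇒ ion charge 1+.
Anion [Pd…]: ligand charges -3, Pd(II) ⇒ ion charge 1−.
One 1+ cation balances one 1− anion.

[Sc(bipy)(CN)2(phen)][PdBr2Cl(H2O)]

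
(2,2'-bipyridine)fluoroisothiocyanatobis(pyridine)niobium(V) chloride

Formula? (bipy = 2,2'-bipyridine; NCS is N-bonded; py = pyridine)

Ligands: 1 2,2'-bipyridine (bipy, neutral), 1 isothiocyanato (NCS, -1), 1 fluoro (F, -1), 2 pyridine (py, neutral). Ligand charge sum = -2.
With Nb in oxidation state +5, the complex ion is [Nb...]^3+.
Charge balance with chloride (-1) requires 1 complex ion per 3 chloride.

[Nb(bipy)F(NCS)(py)2]Cl3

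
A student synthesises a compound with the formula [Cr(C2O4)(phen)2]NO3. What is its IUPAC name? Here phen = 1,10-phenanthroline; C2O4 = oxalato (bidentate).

oxalatobis(1,10-phenanthroline)chromium(III) nitrate

The 1 nitrate counter-ion carries a total charge of -1, so each complex ion is 1+.
Ligand charges: 2×1,10-phenanthroline (neutral), 1×oxalato (-2 each); total -2. So Cr + (-2) = 1+, giving Cr = +3.
Ligands are named alphabetically: oxalato before phenanthroline.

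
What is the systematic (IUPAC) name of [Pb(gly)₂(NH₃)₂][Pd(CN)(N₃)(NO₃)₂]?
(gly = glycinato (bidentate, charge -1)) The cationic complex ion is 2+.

diamminebis(glycinato)lead(IV) azidocyanodinitratopalladate(II)

The complex cation is given as 2+; its ligand charges sum to -2, so Pb = +4.
A 1:1 salt means the anion carries the equal and opposite charge, 2−.
Anion: ligand charges sum to -4; for the ion to be 2−, Pd = +2.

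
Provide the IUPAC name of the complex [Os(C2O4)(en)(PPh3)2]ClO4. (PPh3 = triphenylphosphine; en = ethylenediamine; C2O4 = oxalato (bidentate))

The 1 perchlorate counter-ion carries a total charge of -1, so each complex ion is 1+.
Ligand charges: 2×triphenylphosphine (neutral), 1×ethylenediamine (neutral), 1×oxalato (-2 each); total -2. So Os + (-2) = 1+, giving Os = +3.
Ligands are named alphabetically: ethylenediamine before oxalato before triphenylphosphine.

(ethylenediamine)oxalatobis(triphenylphosphine)osmium(III) perchlorate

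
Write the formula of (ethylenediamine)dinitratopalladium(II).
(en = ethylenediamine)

Ligands: 2 nitrato (NO3, -1), 1 ethylenediamine (en, neutral). Ligand charge sum = -2.
With Pd in oxidation state +2, the complex ion is [Pd...].

[Pd(en)(NO3)2]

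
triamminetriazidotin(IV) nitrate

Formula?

Ligands: 3 azido (N3, -1), 3 ammine (NH3, neutral). Ligand charge sum = -3.
With Sn in oxidation state +4, the complex ion is [Sn...]^1+.
Charge balance with nitrate (-1) requires 1 complex ion per 1 nitrate.

[Sn(N3)3(NH3)3]NO3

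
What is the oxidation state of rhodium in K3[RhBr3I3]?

+3

3 potassium outside the brackets (+1 each) → the complex ion is 3−.
Ligand charges: 3×I = -3; 3×Br = -3; sum -6.
Rh + (-6) = 3− ⇒ Rh is +3.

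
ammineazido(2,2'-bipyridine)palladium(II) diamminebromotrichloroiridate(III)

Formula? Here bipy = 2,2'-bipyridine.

[Pd(bipy)(N3)(NH3)][IrBrCl3(NH3)2]

Cation [Pd…]: ligand charges -1, Pd(II) ⇒ ion charge 1+.
Anion [Ir…]: ligand charges -4, Ir(III) ⇒ ion charge 1−.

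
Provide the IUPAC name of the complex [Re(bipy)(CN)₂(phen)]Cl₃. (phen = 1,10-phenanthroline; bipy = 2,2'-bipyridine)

The 3 chloride counter-ions carry a total charge of -3, so each complex ion is 3+.
Ligand charges: 1×1,10-phenanthroline (neutral), 2×cyano (-1 each), 1×2,2'-bipyridine (neutral); total -2. So Re + (-2) = 3+, giving Re = +5.
Ligands are named alphabetically: bipyridine before cyano before phenanthroline.

(2,2'-bipyridine)dicyano(1,10-phenanthroline)rhenium(V) chloride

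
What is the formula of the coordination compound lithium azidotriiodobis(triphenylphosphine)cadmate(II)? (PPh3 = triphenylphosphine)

Ligands: 2 triphenylphosphine (PPh3, neutral), 3 iodo (I, -1), 1 azido (N3, -1). Ligand charge sum = -4.
With Cd in oxidation state +2, the complex ion is [Cd...]^2−.
Charge balance with lithium (+1) requires 1 complex ion per 2 lithium.

Li2[CdI3(N3)(PPh3)2]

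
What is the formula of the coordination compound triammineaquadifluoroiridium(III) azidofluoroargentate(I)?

[IrF2(H2O)(NH3)3][AgF(N3)]

Cation [Ir…]: ligand charges -2, Ir(III) ⇒ ion charge 1+.
Anion [Ag…]: ligand charges -2, Ag(I) ⇒ ion charge 1−.
One 1+ cation balances one 1− anion.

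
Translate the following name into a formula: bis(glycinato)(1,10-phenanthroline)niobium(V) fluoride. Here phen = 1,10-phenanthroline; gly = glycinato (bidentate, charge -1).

[Nb(gly)2(phen)]F3

Ligands: 1 1,10-phenanthroline (phen, neutral), 2 glycinato (gly, -1). Ligand charge sum = -2.
With Nb in oxidation state +5, the complex ion is [Nb...]^3+.
Charge balance with fluoride (-1) requires 1 complex ion per 3 fluoride.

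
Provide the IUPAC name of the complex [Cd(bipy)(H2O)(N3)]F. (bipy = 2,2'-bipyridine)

aquaazido(2,2'-bipyridine)cadmium(II) fluoride

The 1 fluoride counter-ion carries a total charge of -1, so each complex ion is 1+.
Ligand charges: 1×2,2'-bipyridine (neutral), 1×azido (-1 each), 1×aqua (neutral); total -1. So Cd + (-1) = 1+, giving Cd = +2.
Ligands are named alphabetically: aqua before azido before bipyridine.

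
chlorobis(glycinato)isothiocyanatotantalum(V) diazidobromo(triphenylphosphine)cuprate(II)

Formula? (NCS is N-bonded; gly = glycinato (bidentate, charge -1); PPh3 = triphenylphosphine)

Cation [Ta…]: ligand charges -4, Ta(V) ⇒ ion charge 1+.
Anion [Cu…]: ligand charges -3, Cu(II) ⇒ ion charge 1−.
One 1+ cation balances one 1− anion.

[TaCl(gly)2(NCS)][CuBr(N3)2(PPh3)]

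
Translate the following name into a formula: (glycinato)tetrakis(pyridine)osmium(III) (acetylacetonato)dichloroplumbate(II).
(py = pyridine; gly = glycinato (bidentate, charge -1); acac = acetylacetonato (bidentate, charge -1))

Cation [Os…]: ligand charges -1, Os(III) ⇒ ion charge 2+.
Anion [Pb…]: ligand charges -3, Pb(II) ⇒ ion charge 1−.

[Os(gly)(py)4][Pb(acac)Cl2]2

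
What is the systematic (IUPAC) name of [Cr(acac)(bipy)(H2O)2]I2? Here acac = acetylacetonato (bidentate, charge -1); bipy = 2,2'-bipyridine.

(acetylacetonato)diaqua(2,2'-bipyridine)chromium(III) iodide

The 2 iodide counter-ions carry a total charge of -2, so each complex ion is 2+.
Ligand charges: 1×acetylacetonato (-1 each), 2×aqua (neutral), 1×2,2'-bipyridine (neutral); total -1. So Cr + (-1) = 2+, giving Cr = +3.
Ligands are named alphabetically: acetylacetonato before aqua before bipyridine.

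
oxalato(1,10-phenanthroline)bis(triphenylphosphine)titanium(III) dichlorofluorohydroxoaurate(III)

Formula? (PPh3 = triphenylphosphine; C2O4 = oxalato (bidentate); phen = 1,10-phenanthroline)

[Ti(C2O4)(phen)(PPh3)2][AuCl2F(OH)]

Cation [Ti…]: ligand charges -2, Ti(III) ⇒ ion charge 1+.
Anion [Au…]: ligand charges -4, Au(III) ⇒ ion charge 1−.
One 1+ cation balances one 1− anion.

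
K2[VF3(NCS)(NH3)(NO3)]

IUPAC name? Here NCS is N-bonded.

The 2 potassium counter-ions carry a total charge of +2, so each complex ion is 2−.
Ligand charges: 1×ammine (neutral), 3×fluoro (-1 each), 1×isothiocyanato (-1 each), 1×nitrato (-1 each); total -5. So V + (-5) = 2−, giving V = +3.
The complex ion is anionic, so vanadium takes the -ate form vanadate(III).

potassium amminetrifluoroisothiocyanatonitratovanadate(III)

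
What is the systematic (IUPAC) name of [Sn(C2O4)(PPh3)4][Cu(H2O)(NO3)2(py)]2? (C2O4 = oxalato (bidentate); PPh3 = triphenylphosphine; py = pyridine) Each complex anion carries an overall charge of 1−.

Both ions are complex: the cation is named first with the plain metal name, the anion second with the -ate form; each ion's ligands are alphabetised independently.
The complex anion is given as 1−; its ligand charges sum to -2, so Cu = +1.
With 2 anions per cation, the cation must be 2×1 = 2+.
Cation: ligand charges sum to -2; for the ion to be 2+, Sn = +4.

oxalatotetrakis(triphenylphosphine)tin(IV) aquadinitrato(pyridine)cuprate(I)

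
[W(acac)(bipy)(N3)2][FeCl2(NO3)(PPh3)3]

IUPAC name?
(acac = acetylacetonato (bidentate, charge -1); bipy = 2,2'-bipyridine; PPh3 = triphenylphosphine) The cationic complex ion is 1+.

(acetylacetonato)diazido(2,2'-bipyridine)tungsten(IV) dichloronitratotris(triphenylphosphine)ferrate(II)

Both ions are complex: the cation is named first with the plain metal name, the anion second with the -ate form; each ion's ligands are alphabetised independently.
The complex cation is given as 1+; its ligand charges sum to -3, so W = +4.
A 1:1 salt means the anion carries the equal and opposite charge, 1−.
Anion: ligand charges sum to -3; for the ion to be 1−, Fe = +2.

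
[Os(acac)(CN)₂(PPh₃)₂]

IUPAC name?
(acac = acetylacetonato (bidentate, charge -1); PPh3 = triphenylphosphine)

There is no counter-ion, so the complex is neutral overall.
Ligand charges: 1×acetylacetonato (-1 each), 2×triphenylphosphine (neutral), 2×cyano (-1 each); total -3. So Os + (-3) = 0, giving Os = +3.
Ligands are named alphabetically: acetylacetonato before cyano before triphenylphosphine.

(acetylacetonato)dicyanobis(triphenylphosphine)osmium(III)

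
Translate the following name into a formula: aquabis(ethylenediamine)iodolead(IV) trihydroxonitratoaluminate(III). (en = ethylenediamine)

Cation [Pb…]: ligand charges -1, Pb(IV) ⇒ ion charge 3+.
Anion [Al…]: ligand charges -4, Al(III) ⇒ ion charge 1−.
One 3+ cation requires 3 of the 1− anion.

[Pb(en)2(H2O)I][Al(NO3)(OH)3]3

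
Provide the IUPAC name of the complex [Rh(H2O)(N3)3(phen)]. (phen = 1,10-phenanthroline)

aquatriazido(1,10-phenanthroline)rhodium(III)

There is no counter-ion, so the complex is neutral overall.
Ligand charges: 3×azido (-1 each), 1×aqua (neutral), 1×1,10-phenanthroline (neutral); total -3. So Rh + (-3) = 0, giving Rh = +3.
Ligands are named alphabetically: aqua before azido before phenanthroline.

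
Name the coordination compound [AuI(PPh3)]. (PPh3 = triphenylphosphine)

There is no counter-ion, so the complex is neutral overall.
Ligand charges: 1×iodo (-1 each), 1×triphenylphosphine (neutral); total -1. So Au + (-1) = 0, giving Au = +1.
Ligands are named alphabetically: iodo before triphenylphosphine.

iodo(triphenylphosphine)gold(I)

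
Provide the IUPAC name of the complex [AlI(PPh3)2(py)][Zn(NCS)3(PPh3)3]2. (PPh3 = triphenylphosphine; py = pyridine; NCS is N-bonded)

Aluminium is always +3 in its complexes; the cation's ligand charges sum to -1, so the complex cation is 2+.
With 2 anions per cation, each anion must be 2/2 = 1−.
Anion: ligand charges sum to -3; for the ion to be 1−, Zn = +2.

iodo(pyridine)bis(triphenylphosphine)aluminium(III) triisothiocyanatotris(triphenylphosphine)zincate(II)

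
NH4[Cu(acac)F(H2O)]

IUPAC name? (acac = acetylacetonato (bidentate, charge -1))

The 1 ammonium counter-ion carries a total charge of +1, so each complex ion is 1−.
Ligand charges: 1×acetylacetonato (-1 each), 1×fluoro (-1 each), 1×aqua (neutral); total -2. So Cu + (-2) = 1−, giving Cu = +1.
The complex ion is anionic, so copper takes the -ate form cuprate(I).

ammonium (acetylacetonato)aquafluorocuprate(I)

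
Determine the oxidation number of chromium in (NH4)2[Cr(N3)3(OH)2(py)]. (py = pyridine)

2 ammonium outside the brackets (+1 each) → the complex ion is 2−.
Ligand charges: 2×OH = -2; 3×N3 = -3; 1×py neutral; sum -5.
Cr + (-5) = 2− ⇒ Cr is +3.

+3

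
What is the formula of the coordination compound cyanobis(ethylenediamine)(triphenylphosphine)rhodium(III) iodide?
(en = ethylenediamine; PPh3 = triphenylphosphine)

Ligands: 1 cyano (CN, -1), 2 ethylenediamine (en, neutral), 1 triphenylphosphine (PPh3, neutral). Ligand charge sum = -1.
With Rh in oxidation state +3, the complex ion is [Rh...]^2+.
Charge balance with iodide (-1) requires 1 complex ion per 2 iodide.

[Rh(CN)(en)2(PPh3)]I2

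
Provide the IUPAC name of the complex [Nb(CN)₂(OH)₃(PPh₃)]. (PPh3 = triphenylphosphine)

dicyanotrihydroxo(triphenylphosphine)niobium(V)

There is no counter-ion, so the complex is neutral overall.
Ligand charges: 2×cyano (-1 each), 3×hydroxo (-1 each), 1×triphenylphosphine (neutral); total -5. So Nb + (-5) = 0, giving Nb = +5.
Ligands are named alphabetically: cyano before hydroxo before triphenylphosphine.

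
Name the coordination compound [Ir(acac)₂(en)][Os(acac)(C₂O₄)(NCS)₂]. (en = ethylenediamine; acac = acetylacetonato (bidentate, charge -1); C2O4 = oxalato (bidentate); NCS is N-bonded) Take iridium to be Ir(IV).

bis(acetylacetonato)(ethylenediamine)iridium(IV) (acetylacetonato)diisothiocyanatooxalatoosmate(III)

Both ions are complex: the cation is named first with the plain metal name, the anion second with the -ate form; each ion's ligands are alphabetised independently.
Ir is given as +4; the cation's ligand charges sum to -2, so the complex cation is 2+.
A 1:1 salt means the anion carries the equal and opposite charge, 2−.
Anion: ligand charges sum to -5; for the ion to be 2−, Os = +3.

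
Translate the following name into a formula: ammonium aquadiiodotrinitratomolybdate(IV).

NH4[Mo(H2O)I2(NO3)3]

Ligands: 1 aqua (H2O, neutral), 3 nitrato (NO3, -1), 2 iodo (I, -1). Ligand charge sum = -5.
Charge balance with ammonium (+1) requires 1 complex ion per 1 ammonium.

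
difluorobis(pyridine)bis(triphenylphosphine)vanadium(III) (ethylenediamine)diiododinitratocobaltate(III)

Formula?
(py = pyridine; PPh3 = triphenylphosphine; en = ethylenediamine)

Cation [V…]: ligand charges -2, V(III) ⇒ ion charge 1+.
Anion [Co…]: ligand charges -4, Co(III) ⇒ ion charge 1−.

[VF2(PPh3)2(py)2][Co(en)I2(NO3)2]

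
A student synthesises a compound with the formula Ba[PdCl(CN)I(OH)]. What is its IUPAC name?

barium chlorocyanohydroxoiodopalladate(II)

The 1 barium counter-ion carries a total charge of +2, so each complex ion is 2−.
Ligand charges: 1×hydroxo (-1 each), 1×chloro (-1 each), 1×iodo (-1 each), 1×cyano (-1 each); total -4. So Pd + (-4) = 2−, giving Pd = +2.
Ligands are named alphabetically: chloro before cyano before hydroxo before iodo.
The complex ion is anionic, so palladium takes the -ate form palladate(II).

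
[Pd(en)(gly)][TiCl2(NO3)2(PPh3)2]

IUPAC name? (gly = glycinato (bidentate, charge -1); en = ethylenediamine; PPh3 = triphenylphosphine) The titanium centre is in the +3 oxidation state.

(ethylenediamine)(glycinato)palladium(II) dichlorodinitratobis(triphenylphosphine)titanate(III)

Both ions are complex: the cation is named first with the plain metal name, the anion second with the -ate form; each ion's ligands are alphabetised independently.
Ti is given as +3; the anion's ligand charges sum to -4, so the complex anion is 1−.
A 1:1 salt means the cation carries the equal and opposite charge, 1+.
Cation: ligand charges sum to -1; for the ion to be 1+, Pd = +2.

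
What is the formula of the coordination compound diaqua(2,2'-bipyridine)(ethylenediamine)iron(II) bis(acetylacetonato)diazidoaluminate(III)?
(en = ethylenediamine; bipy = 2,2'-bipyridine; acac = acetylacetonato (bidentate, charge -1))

[Fe(bipy)(en)(H2O)2][Al(acac)2(N3)2]2

Cation [Fe…]: ligand charges 0, Fe(II) ⇒ ion charge 2+.
Anion [Al…]: ligand charges -4, Al(III) ⇒ ion charge 1−.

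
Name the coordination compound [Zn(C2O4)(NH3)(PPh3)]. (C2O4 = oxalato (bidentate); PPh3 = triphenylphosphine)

ammineoxalato(triphenylphosphine)zinc(II)

There is no counter-ion, so the complex is neutral overall.
Ligand charges: 1×ammine (neutral), 1×oxalato (-2 each), 1×triphenylphosphine (neutral); total -2. So Zn + (-2) = 0, giving Zn = +2.
Ligands are named alphabetically: ammine before oxalato before triphenylphosphine.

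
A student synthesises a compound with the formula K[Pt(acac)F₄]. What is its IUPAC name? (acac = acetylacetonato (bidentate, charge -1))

potassium (acetylacetonato)tetrafluoroplatinate(IV)

The 1 potassium counter-ion carries a total charge of +1, so each complex ion is 1−.
Ligand charges: 4×fluoro (-1 each), 1×acetylacetonato (-1 each); total -5. So Pt + (-5) = 1−, giving Pt = +4.
Ligands are named alphabetically: acetylacetonato before fluoro.
The complex ion is anionic, so platinum takes the -ate form platinate(IV).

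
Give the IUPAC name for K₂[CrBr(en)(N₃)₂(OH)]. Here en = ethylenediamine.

The 2 potassium counter-ions carry a total charge of +2, so each complex ion is 2−.
Ligand charges: 1×ethylenediamine (neutral), 1×hydroxo (-1 each), 1×bromo (-1 each), 2×azido (-1 each); total -4. So Cr + (-4) = 2−, giving Cr = +2.
Ligands are named alphabetically: azido before bromo before ethylenediamine before hydroxo.
The complex ion is anionic, so chromium takes the -ate form chromate(II).

potassium diazidobromo(ethylenediamine)hydroxochromate(II)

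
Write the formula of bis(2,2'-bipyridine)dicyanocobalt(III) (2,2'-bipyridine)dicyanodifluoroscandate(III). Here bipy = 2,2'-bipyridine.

[Co(bipy)2(CN)2][Sc(bipy)(CN)2F2]

Cation [Co…]: ligand charges -2, Co(III) ⇒ ion charge 1+.
Anion [Sc…]: ligand charges -4, Sc(III) ⇒ ion charge 1−.
One 1+ cation balances one 1− anion.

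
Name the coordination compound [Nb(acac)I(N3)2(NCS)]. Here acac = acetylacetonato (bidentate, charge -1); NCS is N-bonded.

There is no counter-ion, so the complex is neutral overall.
Ligand charges: 2×azido (-1 each), 1×iodo (-1 each), 1×acetylacetonato (-1 each), 1×isothiocyanato (-1 each); total -5. So Nb + (-5) = 0, giving Nb = +5.
Ligands are named alphabetically: acetylacetonato before azido before iodo before isothiocyanato.

(acetylacetonato)diazidoiodoisothiocyanatoniobium(V)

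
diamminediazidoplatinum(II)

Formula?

Ligands: 2 azido (N3, -1), 2 ammine (NH3, neutral). Ligand charge sum = -2.
With Pt in oxidation state +2, the complex ion is [Pt...].

[Pt(N3)2(NH3)2]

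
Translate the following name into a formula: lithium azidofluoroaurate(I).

Ligands: 1 azido (N3, -1), 1 fluoro (F, -1). Ligand charge sum = -2.
With Au in oxidation state +1, the complex ion is [Au...]^1−.
Charge balance with lithium (+1) requires 1 complex ion per 1 lithium.

Li[AuF(N3)]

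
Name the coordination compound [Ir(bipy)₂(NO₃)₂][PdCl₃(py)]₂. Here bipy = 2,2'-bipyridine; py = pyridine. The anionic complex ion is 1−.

Both ions are complex: the cation is named first with the plain metal name, the anion second with the -ate form; each ion's ligands are alphabetised independently.
The complex anion is given as 1−; its ligand charges sum to -3, so Pd = +2.
With 2 anions per cation, the cation must be 2×1 = 2+.
Cation: ligand charges sum to -2; for the ion to be 2+, Ir = +4.

bis(2,2'-bipyridine)dinitratoiridium(IV) trichloro(pyridine)palladate(II)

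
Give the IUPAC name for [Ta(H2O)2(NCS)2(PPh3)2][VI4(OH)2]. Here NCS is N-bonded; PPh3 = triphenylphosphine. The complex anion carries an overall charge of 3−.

Both ions are complex: the cation is named first with the plain metal name, the anion second with the -ate form; each ion's ligands are alphabetised independently.
The complex anion is given as 3−; its ligand charges sum to -6, so V = +3.
A 1:1 salt means the cation carries the equal and opposite charge, 3+.
Cation: ligand charges sum to -2; for the ion to be 3+, Ta = +5.

diaquadiisothiocyanatobis(triphenylphosphine)tantalum(V) dihydroxotetraiodovanadate(III)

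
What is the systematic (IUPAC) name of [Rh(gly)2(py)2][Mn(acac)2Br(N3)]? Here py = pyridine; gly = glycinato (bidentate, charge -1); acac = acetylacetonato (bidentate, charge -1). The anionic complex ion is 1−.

Both ions are complex: the cation is named first with the plain metal name, the anion second with the -ate form; each ion's ligands are alphabetised independently.
The complex anion is given as 1−; its ligand charges sum to -4, so Mn = +3.
A 1:1 salt means the cation carries the equal and opposite charge, 1+.
Cation: ligand charges sum to -2; for the ion to be 1+, Rh = +3.

bis(glycinato)bis(pyridine)rhodium(III) bis(acetylacetonato)azidobromomanganate(III)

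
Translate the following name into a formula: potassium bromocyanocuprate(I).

Ligands: 1 cyano (CN, -1), 1 bromo (Br, -1). Ligand charge sum = -2.
With Cu in oxidation state +1, the complex ion is [Cu...]^1−.
Charge balance with potassium (+1) requires 1 complex ion per 1 potassium.

K[CuBr(CN)]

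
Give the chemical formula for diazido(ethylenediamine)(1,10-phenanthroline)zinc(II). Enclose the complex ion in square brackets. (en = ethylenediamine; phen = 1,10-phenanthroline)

[Zn(en)(N3)2(phen)]

Ligands: 1 ethylenediamine (en, neutral), 1 1,10-phenanthroline (phen, neutral), 2 azido (N3, -1). Ligand charge sum = -2.
With Zn in oxidation state +2, the complex ion is [Zn...].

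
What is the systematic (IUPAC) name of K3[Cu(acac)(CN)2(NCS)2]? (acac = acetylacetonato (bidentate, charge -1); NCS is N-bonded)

potassium (acetylacetonato)dicyanodiisothiocyanatocuprate(II)

The 3 potassium counter-ions carry a total charge of +3, so each complex ion is 3−.
Ligand charges: 1×acetylacetonato (-1 each), 2×isothiocyanato (-1 each), 2×cyano (-1 each); total -5. So Cu + (-5) = 3−, giving Cu = +2.
Ligands are named alphabetically: acetylacetonato before cyano before isothiocyanato.
The complex ion is anionic, so copper takes the -ate form cuprate(II).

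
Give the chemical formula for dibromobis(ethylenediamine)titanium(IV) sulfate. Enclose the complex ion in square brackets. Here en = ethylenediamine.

Ligands: 2 ethylenediamine (en, neutral), 2 bromo (Br, -1). Ligand charge sum = -2.
With Ti in oxidation state +4, the complex ion is [Ti...]^2+.
Charge balance with sulfate (-2) requires 1 complex ion per 1 sulfate.

[TiBr2(en)2]SO4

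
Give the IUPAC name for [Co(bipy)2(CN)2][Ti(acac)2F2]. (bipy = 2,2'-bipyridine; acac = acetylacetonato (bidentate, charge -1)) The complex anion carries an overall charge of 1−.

bis(2,2'-bipyridine)dicyanocobalt(III) bis(acetylacetonato)difluorotitanate(III)

The complex anion is given as 1−; its ligand charges sum to -4, so Ti = +3.
A 1:1 salt means the cation carries the equal and opposite charge, 1+.
Cation: ligand charges sum to -2; for the ion to be 1+, Co = +3.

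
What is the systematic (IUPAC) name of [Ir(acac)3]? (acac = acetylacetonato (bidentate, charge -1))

There is no counter-ion, so the complex is neutral overall.
Ligand charges: 3×acetylacetonato (-1 each); total -3. So Ir + (-3) = 0, giving Ir = +3.

tris(acetylacetonato)iridium(III)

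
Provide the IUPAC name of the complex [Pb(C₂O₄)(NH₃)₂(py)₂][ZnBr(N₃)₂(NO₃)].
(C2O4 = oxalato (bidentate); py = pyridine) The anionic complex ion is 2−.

Both ions are complex: the cation is named first with the plain metal name, the anion second with the -ate form; each ion's ligands are alphabetised independently.
The complex anion is given as 2−; its ligand charges sum to -4, so Zn = +2.
A 1:1 salt means the cation carries the equal and opposite charge, 2+.
Cation: ligand charges sum to -2; for the ion to be 2+, Pb = +4.

diammineoxalatobis(pyridine)lead(IV) diazidobromonitratozincate(II)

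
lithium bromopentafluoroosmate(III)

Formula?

Li3[OsBrF5]

Ligands: 5 fluoro (F, -1), 1 bromo (Br, -1). Ligand charge sum = -6.
With Os in oxidation state +3, the complex ion is [Os...]^3−.
Charge balance with lithium (+1) requires 1 complex ion per 3 lithium.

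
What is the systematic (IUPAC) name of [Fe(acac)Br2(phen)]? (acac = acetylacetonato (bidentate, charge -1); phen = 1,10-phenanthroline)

(acetylacetonato)dibromo(1,10-phenanthroline)iron(III)

There is no counter-ion, so the complex is neutral overall.
Ligand charges: 1×acetylacetonato (-1 each), 1×1,10-phenanthroline (neutral), 2×bromo (-1 each); total -3. So Fe + (-3) = 0, giving Fe = +3.
Ligands are named alphabetically: acetylacetonato before bromo before phenanthroline.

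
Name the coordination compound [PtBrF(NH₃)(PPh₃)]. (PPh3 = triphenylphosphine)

There is no counter-ion, so the complex is neutral overall.
Ligand charges: 1×fluoro (-1 each), 1×bromo (-1 each), 1×ammine (neutral), 1×triphenylphosphine (neutral); total -2. So Pt + (-2) = 0, giving Pt = +2.
Ligands are named alphabetically: ammine before bromo before fluoro before triphenylphosphine.

amminebromofluoro(triphenylphosphine)platinum(II)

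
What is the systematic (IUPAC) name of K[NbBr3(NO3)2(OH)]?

potassium tribromohydroxodinitratoniobate(V)

The 1 potassium counter-ion carries a total charge of +1, so each complex ion is 1−.
Ligand charges: 1×hydroxo (-1 each), 3×bromo (-1 each), 2×nitrato (-1 each); total -6. So Nb + (-6) = 1−, giving Nb = +5.
The complex ion is anionic, so niobium takes the -ate form niobate(V).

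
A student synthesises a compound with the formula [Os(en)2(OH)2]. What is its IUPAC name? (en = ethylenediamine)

bis(ethylenediamine)dihydroxoosmium(II)

There is no counter-ion, so the complex is neutral overall.
Ligand charges: 2×ethylenediamine (neutral), 2×hydroxo (-1 each); total -2. So Os + (-2) = 0, giving Os = +2.
Ligands are named alphabetically: ethylenediamine before hydroxo.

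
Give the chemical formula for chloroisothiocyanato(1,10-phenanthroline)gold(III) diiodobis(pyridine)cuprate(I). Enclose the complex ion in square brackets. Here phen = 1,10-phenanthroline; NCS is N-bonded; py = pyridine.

[AuCl(NCS)(phen)][CuI2(py)2]

Cation [Au…]: ligand charges -2, Au(III) ⇒ ion charge 1+.
Anion [Cu…]: ligand charges -2, Cu(I) ⇒ ion charge 1−.
One 1+ cation balances one 1− anion.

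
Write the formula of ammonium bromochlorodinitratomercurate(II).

(NH4)2[HgBrCl(NO3)2]

Ligands: 1 bromo (Br, -1), 2 nitrato (NO3, -1), 1 chloro (Cl, -1). Ligand charge sum = -4.
With Hg in oxidation state +2, the complex ion is [Hg...]^2−.
Charge balance with ammonium (+1) requires 1 complex ion per 2 ammonium.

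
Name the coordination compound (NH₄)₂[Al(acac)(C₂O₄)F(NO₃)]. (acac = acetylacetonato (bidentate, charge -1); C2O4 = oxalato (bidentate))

ammonium (acetylacetonato)fluoronitratooxalatoaluminate(III)

The 2 ammonium counter-ions carry a total charge of +2, so each complex ion is 2−.
Ligand charges: 1×fluoro (-1 each), 1×nitrato (-1 each), 1×acetylacetonato (-1 each), 1×oxalato (-2 each); total -5. So Al + (-5) = 2−, giving Al = +3.
Ligands are named alphabetically: acetylacetonato before fluoro before nitrato before oxalato.
The complex ion is anionic, so aluminium takes the -ate form aluminate(III).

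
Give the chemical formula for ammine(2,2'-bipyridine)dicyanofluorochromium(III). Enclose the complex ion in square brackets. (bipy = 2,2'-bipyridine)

Ligands: 1 ammine (NH3, neutral), 2 cyano (CN, -1), 1 2,2'-bipyridine (bipy, neutral), 1 fluoro (F, -1). Ligand charge sum = -3.
With Cr in oxidation state +3, the complex ion is [Cr...].

[Cr(bipy)(CN)2F(NH3)]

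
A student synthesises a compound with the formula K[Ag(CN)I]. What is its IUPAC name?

potassium cyanoiodoargentate(I)

The 1 potassium counter-ion carries a total charge of +1, so each complex ion is 1−.
Ligand charges: 1×iodo (-1 each), 1×cyano (-1 each); total -2. So Ag + (-2) = 1−, giving Ag = +1.
Ligands are named alphabetically: cyano before iodo.
The complex ion is anionic, so silver takes the -ate form argentate(I).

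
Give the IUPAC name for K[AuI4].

The 1 potassium counter-ion carries a total charge of +1, so each complex ion is 1−.
Ligand charges: 4×iodo (-1 each); total -4. So Au + (-4) = 1−, giving Au = +3.
The complex ion is anionic, so gold takes the -ate form aurate(III).

potassium tetraiodoaurate(III)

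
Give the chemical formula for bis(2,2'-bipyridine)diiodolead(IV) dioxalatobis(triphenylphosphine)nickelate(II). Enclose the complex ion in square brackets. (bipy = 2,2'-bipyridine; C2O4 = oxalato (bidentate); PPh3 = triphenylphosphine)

[Pb(bipy)2I2][Ni(C2O4)2(PPh3)2]

Cation [Pb…]: ligand charges -2, Pb(IV) ⇒ ion charge 2+.
Anion [Ni…]: ligand charges -4, Ni(II) ⇒ ion charge 2−.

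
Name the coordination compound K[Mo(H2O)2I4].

potassium diaquatetraiodomolybdate(III)

The 1 potassium counter-ion carries a total charge of +1, so each complex ion is 1−.
Ligand charges: 4×iodo (-1 each), 2×aqua (neutral); total -4. So Mo + (-4) = 1−, giving Mo = +3.
The complex ion is anionic, so molybdenum takes the -ate form molybdate(III).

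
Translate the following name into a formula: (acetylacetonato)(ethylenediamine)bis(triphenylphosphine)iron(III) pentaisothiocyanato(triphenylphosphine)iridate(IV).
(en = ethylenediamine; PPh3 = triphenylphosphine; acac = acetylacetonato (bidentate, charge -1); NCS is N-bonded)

Cation [Fe…]: ligand charges -1, Fe(III) ⇒ ion charge 2+.
Anion [Ir…]: ligand charges -5, Ir(IV) ⇒ ion charge 1−.
One 2+ cation requires 2 of the 1− anion.

[Fe(acac)(en)(PPh3)2][Ir(NCS)5(PPh3)]2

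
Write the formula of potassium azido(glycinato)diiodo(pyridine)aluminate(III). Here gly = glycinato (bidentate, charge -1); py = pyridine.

K[Al(gly)I2(N3)(py)]

Ligands: 1 glycinato (gly, -1), 2 iodo (I, -1), 1 azido (N3, -1), 1 pyridine (py, neutral). Ligand charge sum = -4.
Charge balance with potassium (+1) requires 1 complex ion per 1 potassium.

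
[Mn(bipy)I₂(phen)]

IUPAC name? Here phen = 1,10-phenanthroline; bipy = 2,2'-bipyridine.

(2,2'-bipyridine)diiodo(1,10-phenanthroline)manganese(II)

There is no counter-ion, so the complex is neutral overall.
Ligand charges: 1×1,10-phenanthroline (neutral), 1×2,2'-bipyridine (neutral), 2×iodo (-1 each); total -2. So Mn + (-2) = 0, giving Mn = +2.
Ligands are named alphabetically: bipyridine before iodo before phenanthroline.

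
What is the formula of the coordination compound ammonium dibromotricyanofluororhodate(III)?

Ligands: 1 fluoro (F, -1), 2 bromo (Br, -1), 3 cyano (CN, -1). Ligand charge sum = -6.
Charge balance with ammonium (+1) requires 1 complex ion per 3 ammonium.

(NH4)3[RhBr2(CN)3F]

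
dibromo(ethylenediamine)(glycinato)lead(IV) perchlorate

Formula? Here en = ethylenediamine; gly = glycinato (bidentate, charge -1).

Ligands: 1 ethylenediamine (en, neutral), 2 bromo (Br, -1), 1 glycinato (gly, -1). Ligand charge sum = -3.
Charge balance with perchlorate (-1) requires 1 complex ion per 1 perchlorate.

[PbBr2(en)(gly)]ClO4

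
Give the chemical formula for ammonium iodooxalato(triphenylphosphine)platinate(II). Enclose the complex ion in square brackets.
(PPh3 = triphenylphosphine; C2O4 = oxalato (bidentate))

NH4[Pt(C2O4)I(PPh3)]

Ligands: 1 triphenylphosphine (PPh3, neutral), 1 oxalato (C2O4, -2), 1 iodo (I, -1). Ligand charge sum = -3.
With Pt in oxidation state +2, the complex ion is [Pt...]^1−.
Charge balance with ammonium (+1) requires 1 complex ion per 1 ammonium.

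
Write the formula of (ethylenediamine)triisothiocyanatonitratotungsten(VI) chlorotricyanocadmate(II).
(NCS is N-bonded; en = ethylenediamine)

Cation [W…]: ligand charges -4, W(VI) ⇒ ion charge 2+.
Anion [Cd…]: ligand charges -4, Cd(II) ⇒ ion charge 2−.
One 2+ cation balances one 2− anion.

[W(en)(NCS)3(NO3)][CdCl(CN)3]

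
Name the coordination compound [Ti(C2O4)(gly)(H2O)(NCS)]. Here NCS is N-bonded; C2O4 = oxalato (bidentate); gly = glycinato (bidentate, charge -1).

There is no counter-ion, so the complex is neutral overall.
Ligand charges: 1×aqua (neutral), 1×isothiocyanato (-1 each), 1×oxalato (-2 each), 1×glycinato (-1 each); total -4. So Ti + (-4) = 0, giving Ti = +4.
Ligands are named alphabetically: aqua before glycinato before isothiocyanato before oxalato.

aqua(glycinato)isothiocyanatooxalatotitanium(IV)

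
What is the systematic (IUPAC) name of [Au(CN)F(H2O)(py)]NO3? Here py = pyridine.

The 1 nitrate counter-ion carries a total charge of -1, so each complex ion is 1+.
Ligand charges: 1×aqua (neutral), 1×fluoro (-1 each), 1×pyridine (neutral), 1×cyano (-1 each); total -2. So Au + (-2) = 1+, giving Au = +3.
Ligands are named alphabetically: aqua before cyano before fluoro before pyridine.

aquacyanofluoro(pyridine)gold(III) nitrate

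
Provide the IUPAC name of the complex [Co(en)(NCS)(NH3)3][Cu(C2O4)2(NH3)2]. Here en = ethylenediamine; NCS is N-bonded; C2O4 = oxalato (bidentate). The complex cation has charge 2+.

The complex cation is given as 2+; its ligand charges sum to -1, so Co = +3.
A 1:1 salt means the anion carries the equal and opposite charge, 2−.
Anion: ligand charges sum to -4; for the ion to be 2−, Cu = +2.

triammine(ethylenediamine)isothiocyanatocobalt(III) diamminedioxalatocuprate(II)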